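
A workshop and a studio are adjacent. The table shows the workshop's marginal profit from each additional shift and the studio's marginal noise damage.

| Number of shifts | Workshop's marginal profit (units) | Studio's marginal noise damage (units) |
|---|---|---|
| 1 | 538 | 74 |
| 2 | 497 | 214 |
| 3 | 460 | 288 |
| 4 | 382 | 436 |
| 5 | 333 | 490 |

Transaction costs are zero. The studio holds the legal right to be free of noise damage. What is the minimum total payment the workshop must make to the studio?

Efficient level: marginal profit ≥ marginal noise damage through level 3, so k* = 3.
With the studio holding the right, the workshop must at least compensate total damage at k*: 74 + 214 + 288 = 576.

576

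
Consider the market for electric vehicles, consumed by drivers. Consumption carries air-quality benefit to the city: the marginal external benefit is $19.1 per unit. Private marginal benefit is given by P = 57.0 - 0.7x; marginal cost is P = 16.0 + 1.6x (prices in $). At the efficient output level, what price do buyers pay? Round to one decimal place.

P = $38.7

Social marginal benefit = demand + MEB = 76.1 - 0.7x.
Set SMB = MC: 76.1 - 0.7x = 16.0 + 1.6x → x* = 26.1304.
Consumer price on the demand curve at x*: 57.0 − 0.7×26.1304 = 38.7087.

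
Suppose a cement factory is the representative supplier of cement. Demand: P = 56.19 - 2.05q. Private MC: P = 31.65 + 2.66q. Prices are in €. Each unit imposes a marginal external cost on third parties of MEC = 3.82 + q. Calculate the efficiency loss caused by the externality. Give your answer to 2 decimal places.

Market equilibrium (private): 31.65 + 2.66q = 56.19 - 2.05q → q_m = 5.2102.
Social marginal cost = private MC + MEC = 35.47 + 3.66q.
Set SMC = demand: 35.47 + 3.66q = 56.19 - 2.05q → q* = 3.6287.
The welfare-loss triangle has base |q_m − q*| and height MEC(q_m) (the vertical gap between SMC and demand is zero at q* and MEC at q_m).
DWL = ½ × 1.5815 × 9.0302 = 7.1406.

DWL = €7.14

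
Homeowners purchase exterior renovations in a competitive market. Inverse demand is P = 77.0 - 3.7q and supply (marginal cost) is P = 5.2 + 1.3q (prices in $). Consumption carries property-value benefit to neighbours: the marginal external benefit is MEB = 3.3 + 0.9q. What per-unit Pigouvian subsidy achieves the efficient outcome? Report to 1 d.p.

subsidy = $19.8 per unit

Social marginal benefit = demand + MEB = 80.3 - 2.8q.
Set SMB = MC: 80.3 - 2.8q = 5.2 + 1.3q → q* = 18.3171.
The Pigouvian subsidy equals MEB at q*: 3.3 + 0.9×18.3171 = 19.7854.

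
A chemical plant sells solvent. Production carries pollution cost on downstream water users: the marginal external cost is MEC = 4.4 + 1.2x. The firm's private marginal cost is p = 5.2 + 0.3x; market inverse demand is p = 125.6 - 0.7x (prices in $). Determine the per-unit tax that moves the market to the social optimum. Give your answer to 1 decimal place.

tax = $67.7 per unit

Social marginal cost = private MC + MEC = 9.6 + 1.5x.
Set SMC = demand: 9.6 + 1.5x = 125.6 - 0.7x → x* = 52.7273.
The Pigouvian tax equals MEC at x*: 4.4 + 1.2×52.7273 = 67.6728.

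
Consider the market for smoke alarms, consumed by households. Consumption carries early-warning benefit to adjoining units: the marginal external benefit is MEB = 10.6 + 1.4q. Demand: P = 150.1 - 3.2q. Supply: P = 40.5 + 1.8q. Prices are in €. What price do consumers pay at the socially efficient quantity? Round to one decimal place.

Social marginal benefit = demand + MEB = 160.7 - 1.8q.
Set SMB = MC: 160.7 - 1.8q = 40.5 + 1.8q → q* = 33.3889.
Consumer price on the demand curve at q*: 150.1 − 3.2×33.3889 = 43.2555.

P = €43.3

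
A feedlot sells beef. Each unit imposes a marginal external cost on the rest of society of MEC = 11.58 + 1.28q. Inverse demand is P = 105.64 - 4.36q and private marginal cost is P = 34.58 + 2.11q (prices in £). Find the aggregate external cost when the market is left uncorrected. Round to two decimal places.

£204.38

Market equilibrium (private): 34.58 + 2.11q = 105.64 - 4.36q → q_m = 10.9830.
Total external cost = ∫₀^{q_m} (11.58 + 1.28q) dq = 11.58×10.9830 + ½×1.28×10.9830² = 204.3840.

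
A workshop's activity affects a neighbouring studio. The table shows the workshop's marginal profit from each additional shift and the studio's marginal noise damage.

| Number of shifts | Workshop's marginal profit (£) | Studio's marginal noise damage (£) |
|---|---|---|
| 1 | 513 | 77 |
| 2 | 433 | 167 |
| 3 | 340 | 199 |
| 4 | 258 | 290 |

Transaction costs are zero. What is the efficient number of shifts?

Bargaining reaches the level where marginal profit last exceeds marginal noise damage.
That holds through level 3 (340 ≥ 199) but not at 4 (258 < 290).

3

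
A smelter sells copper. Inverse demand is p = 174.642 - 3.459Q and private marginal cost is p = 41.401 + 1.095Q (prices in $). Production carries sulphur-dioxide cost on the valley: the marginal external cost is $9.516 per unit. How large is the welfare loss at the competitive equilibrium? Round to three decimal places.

Market equilibrium (private): 41.401 + 1.095Q = 174.642 - 3.459Q → Q_m = 29.2580.
Social marginal cost = private MC + MEC = 50.917 + 1.095Q.
Set SMC = demand: 50.917 + 1.095Q = 174.642 - 3.459Q → Q* = 27.1684.
The loss is the area between SMC and demand from Q* to Q_m; with linear curves that's a triangle of height MEC(Q_m).
DWL = ½ × 2.0896 × 9.5160 = 9.9423.

DWL = $9.942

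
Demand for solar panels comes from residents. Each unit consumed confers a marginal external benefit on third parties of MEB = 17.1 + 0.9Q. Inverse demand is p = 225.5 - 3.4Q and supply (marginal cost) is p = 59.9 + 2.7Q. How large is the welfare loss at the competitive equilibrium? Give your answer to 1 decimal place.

Market equilibrium (private): 59.9 + 2.7Q = 225.5 - 3.4Q → Q_m = 27.1475.
Social marginal benefit = demand + MEB = 242.6 - 2.5Q.
Set SMB = MC: 242.6 - 2.5Q = 59.9 + 2.7Q → Q* = 35.1346.
The loss is the area between SMB and MC from Q* to Q_m; with linear curves that's a triangle of height MEB(Q_m).
DWL = ½ × 7.9871 × 41.5328 = 165.8633.

DWL = 165.9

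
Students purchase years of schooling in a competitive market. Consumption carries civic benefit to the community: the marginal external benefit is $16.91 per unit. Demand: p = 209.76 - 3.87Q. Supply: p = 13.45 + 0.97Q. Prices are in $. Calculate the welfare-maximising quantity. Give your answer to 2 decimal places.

Q* = 44.05

Social marginal benefit = demand + MEB = 226.67 - 3.87Q.
Set SMB = MC: 226.67 - 3.87Q = 13.45 + 0.97Q → Q* = 44.0537.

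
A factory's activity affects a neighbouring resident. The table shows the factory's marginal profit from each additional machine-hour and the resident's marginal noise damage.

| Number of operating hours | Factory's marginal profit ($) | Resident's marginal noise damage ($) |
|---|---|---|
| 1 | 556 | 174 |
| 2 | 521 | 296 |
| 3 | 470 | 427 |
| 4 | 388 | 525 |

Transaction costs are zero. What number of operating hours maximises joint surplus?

3

Bargaining reaches the level where marginal profit last exceeds marginal noise damage.
That holds through level 3 (470 ≥ 427) but not at 4 (388 < 525).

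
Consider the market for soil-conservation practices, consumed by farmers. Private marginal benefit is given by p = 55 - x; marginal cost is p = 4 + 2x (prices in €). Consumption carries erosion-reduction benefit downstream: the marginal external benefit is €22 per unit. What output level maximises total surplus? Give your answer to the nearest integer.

Social marginal benefit = demand + MEB = 77 - x.
Set SMB = MC: 77 - x = 4 + 2x → x* = 24.3333.

x* = 24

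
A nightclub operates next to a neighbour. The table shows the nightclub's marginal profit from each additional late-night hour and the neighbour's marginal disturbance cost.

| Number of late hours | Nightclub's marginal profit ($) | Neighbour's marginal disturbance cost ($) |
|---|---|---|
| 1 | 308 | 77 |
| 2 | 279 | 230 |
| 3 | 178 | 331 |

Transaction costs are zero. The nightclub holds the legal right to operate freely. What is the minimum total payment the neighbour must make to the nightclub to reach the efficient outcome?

Left alone the nightclub would choose level 3 (marginal profit stays positive).
Efficient level: k* = 2 (marginal profit ≥ marginal disturbance cost through 2).
The neighbour must at least cover the nightclub's forgone profit from cutting 3→2: 178 = 178.

$178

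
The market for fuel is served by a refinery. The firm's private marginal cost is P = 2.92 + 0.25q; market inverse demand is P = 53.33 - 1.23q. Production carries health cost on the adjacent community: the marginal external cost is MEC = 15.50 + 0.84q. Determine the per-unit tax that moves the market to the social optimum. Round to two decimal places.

Social marginal cost = private MC + MEC = 18.42 + 1.09q.
Set SMC = demand: 18.42 + 1.09q = 53.33 - 1.23q → q* = 15.0474.
The Pigouvian tax equals MEC at q*: 15.50 + 0.84×15.0474 = 28.1398.

tax = 28.14 per unit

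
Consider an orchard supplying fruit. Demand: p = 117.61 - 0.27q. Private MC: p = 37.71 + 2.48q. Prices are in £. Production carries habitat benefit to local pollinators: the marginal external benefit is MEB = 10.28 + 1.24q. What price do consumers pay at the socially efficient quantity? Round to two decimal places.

P = £101.49

Social marginal cost = private MC − MEB = 27.43 + 1.24q.
Set SMC = demand: 27.43 + 1.24q = 117.61 - 0.27q → q* = 59.7219.
Consumer price on the demand curve at q*: 117.61 − 0.27×59.7219 = 101.4851.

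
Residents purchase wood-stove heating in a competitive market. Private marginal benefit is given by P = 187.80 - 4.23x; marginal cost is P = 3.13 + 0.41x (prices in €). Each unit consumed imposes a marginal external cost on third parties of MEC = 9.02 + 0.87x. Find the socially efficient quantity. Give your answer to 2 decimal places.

Social marginal benefit = demand − MEC = 178.78 - 5.10x.
Set SMB = MC: 178.78 - 5.10x = 3.13 + 0.41x → x* = 31.8784.

x* = 31.88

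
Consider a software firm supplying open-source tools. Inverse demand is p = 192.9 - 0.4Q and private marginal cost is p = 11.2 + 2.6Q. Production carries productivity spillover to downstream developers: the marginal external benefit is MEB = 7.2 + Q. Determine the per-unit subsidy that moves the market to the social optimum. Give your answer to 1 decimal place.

Social marginal cost = private MC − MEB = 4.0 + 1.6Q.
Set SMC = demand: 4.0 + 1.6Q = 192.9 - 0.4Q → Q* = 94.4500.
The Pigouvian subsidy equals MEB at Q*: 7.2 + 1.0×94.4500 = 101.6500.

subsidy = 101.7 per unit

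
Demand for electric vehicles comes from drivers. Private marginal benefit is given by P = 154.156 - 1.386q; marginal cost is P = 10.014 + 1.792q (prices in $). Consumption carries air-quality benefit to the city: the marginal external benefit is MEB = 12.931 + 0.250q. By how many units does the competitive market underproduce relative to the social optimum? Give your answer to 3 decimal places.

8.289 units

Market equilibrium (private): 10.014 + 1.792q = 154.156 - 1.386q → q_m = 45.3562.
Social marginal benefit = demand + MEB = 167.087 - 1.136q.
Set SMB = MC: 167.087 - 1.136q = 10.014 + 1.792q → q* = 53.6452.
Gap = |45.3562 − 53.6452| = 8.2890.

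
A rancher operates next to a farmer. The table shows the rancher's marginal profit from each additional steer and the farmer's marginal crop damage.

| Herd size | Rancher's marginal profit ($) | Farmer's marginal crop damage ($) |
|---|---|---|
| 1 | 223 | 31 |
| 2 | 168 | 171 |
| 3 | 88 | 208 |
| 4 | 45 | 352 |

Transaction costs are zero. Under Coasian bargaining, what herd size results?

Bargaining reaches the level where marginal profit last exceeds marginal crop damage.
That holds through level 1 (223 ≥ 31) but not at 2 (168 < 171).

1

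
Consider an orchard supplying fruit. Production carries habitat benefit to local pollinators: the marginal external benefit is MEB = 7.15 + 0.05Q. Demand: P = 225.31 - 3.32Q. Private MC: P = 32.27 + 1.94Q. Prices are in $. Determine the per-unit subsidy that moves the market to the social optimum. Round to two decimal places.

Social marginal cost = private MC − MEB = 25.12 + 1.89Q.
Set SMC = demand: 25.12 + 1.89Q = 225.31 - 3.32Q → Q* = 38.4242.
The Pigouvian subsidy equals MEB at Q*: 7.15 + 0.05×38.4242 = 9.0712.

subsidy = $9.07 per unit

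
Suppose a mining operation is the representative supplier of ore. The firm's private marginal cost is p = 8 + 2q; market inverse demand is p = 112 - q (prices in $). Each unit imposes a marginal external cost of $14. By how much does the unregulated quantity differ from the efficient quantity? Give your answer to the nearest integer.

5 units

Market equilibrium (private): 8 + 2q = 112 - q → q_m = 34.6667.
Social marginal cost = private MC + MEC = 22 + 2q.
Set SMC = demand: 22 + 2q = 112 - q → q* = 30.0000.
Gap = |34.6667 − 30.0000| = 4.6667.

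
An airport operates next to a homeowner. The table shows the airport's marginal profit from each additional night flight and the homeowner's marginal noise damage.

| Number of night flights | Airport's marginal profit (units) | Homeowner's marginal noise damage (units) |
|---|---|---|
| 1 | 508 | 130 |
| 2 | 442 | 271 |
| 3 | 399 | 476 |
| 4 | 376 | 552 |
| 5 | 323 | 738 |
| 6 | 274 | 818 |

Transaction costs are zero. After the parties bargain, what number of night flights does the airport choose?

Bargaining reaches the level where marginal profit last exceeds marginal noise damage.
That holds through level 2 (442 ≥ 271) but not at 3 (399 < 476).

2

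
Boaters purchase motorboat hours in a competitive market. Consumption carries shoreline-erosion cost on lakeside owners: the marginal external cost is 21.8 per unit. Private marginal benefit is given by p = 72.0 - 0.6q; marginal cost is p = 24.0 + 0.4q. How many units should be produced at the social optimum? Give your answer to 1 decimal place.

q* = 26.2

Social marginal benefit = demand − MEC = 50.2 - 0.6q.
Set SMB = MC: 50.2 - 0.6q = 24.0 + 0.4q → q* = 26.2000.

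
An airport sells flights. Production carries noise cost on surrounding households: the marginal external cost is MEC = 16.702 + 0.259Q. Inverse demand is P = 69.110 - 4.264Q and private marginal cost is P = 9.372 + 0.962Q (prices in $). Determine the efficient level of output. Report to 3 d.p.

Q* = 7.846

Social marginal cost = private MC + MEC = 26.074 + 1.221Q.
Set SMC = demand: 26.074 + 1.221Q = 69.110 - 4.264Q → Q* = 7.8461.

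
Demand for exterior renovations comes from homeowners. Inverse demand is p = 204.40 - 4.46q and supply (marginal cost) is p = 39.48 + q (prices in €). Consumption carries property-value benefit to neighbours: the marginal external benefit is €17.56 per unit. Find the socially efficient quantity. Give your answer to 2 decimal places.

Social marginal benefit = demand + MEB = 221.96 - 4.46q.
Set SMB = MC: 221.96 - 4.46q = 39.48 + q → q* = 33.4212.

q* = 33.42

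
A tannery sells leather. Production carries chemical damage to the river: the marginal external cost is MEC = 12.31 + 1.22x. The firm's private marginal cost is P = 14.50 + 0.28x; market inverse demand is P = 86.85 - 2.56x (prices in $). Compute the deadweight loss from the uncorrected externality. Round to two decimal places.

DWL = $231.86

Market equilibrium (private): 14.50 + 0.28x = 86.85 - 2.56x → x_m = 25.4754.
Social marginal cost = private MC + MEC = 26.81 + 1.50x.
Set SMC = demand: 26.81 + 1.50x = 86.85 - 2.56x → x* = 14.7882.
Height of the DWL triangle at x_m is SMC(x_m) − demand(x_m) = MEC(x_m) = 43.3899.
DWL = ½ × 10.6872 × 43.3899 = 231.8583.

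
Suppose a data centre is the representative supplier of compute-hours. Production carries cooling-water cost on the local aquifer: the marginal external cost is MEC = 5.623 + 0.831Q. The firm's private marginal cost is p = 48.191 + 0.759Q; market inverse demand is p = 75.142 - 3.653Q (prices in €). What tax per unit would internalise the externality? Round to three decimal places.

Social marginal cost = private MC + MEC = 53.814 + 1.590Q.
Set SMC = demand: 53.814 + 1.590Q = 75.142 - 3.653Q → Q* = 4.0679.
The Pigouvian tax equals MEC at Q*: 5.623 + 0.831×4.0679 = 9.0034.

tax = €9.003 per unit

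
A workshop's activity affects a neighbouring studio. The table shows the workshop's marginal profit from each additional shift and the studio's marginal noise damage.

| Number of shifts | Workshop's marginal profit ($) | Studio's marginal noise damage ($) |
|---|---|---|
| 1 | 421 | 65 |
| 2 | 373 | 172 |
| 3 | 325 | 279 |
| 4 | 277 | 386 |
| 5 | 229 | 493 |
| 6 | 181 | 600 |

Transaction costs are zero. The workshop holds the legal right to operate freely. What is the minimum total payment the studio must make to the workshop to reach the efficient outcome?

Left alone the workshop would choose level 6 (marginal profit stays positive).
Efficient level: k* = 3 (marginal profit ≥ marginal noise damage through 3).
The studio must at least cover the workshop's forgone profit from cutting 6→3: 277 + 229 + 181 = 687.

$687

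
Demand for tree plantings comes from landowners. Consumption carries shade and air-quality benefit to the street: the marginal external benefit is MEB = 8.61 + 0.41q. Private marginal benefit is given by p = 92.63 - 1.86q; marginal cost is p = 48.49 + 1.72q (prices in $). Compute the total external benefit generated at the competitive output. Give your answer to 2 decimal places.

Market equilibrium (private): 48.49 + 1.72q = 92.63 - 1.86q → q_m = 12.3296.
Total external benefit = ∫₀^{q_m} (8.61 + 0.41q) dq = 8.61×12.3296 + ½×0.41×12.3296² = 137.3218.

$137.32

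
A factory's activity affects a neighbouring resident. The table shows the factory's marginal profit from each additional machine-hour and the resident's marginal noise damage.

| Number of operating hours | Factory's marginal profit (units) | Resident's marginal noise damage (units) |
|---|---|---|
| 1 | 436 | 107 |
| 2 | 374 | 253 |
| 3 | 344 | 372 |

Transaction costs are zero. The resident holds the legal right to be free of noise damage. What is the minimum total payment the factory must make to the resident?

360

Efficient level: marginal profit ≥ marginal noise damage through level 2, so k* = 2.
With the resident holding the right, the factory must at least compensate total damage at k*: 107 + 253 = 360.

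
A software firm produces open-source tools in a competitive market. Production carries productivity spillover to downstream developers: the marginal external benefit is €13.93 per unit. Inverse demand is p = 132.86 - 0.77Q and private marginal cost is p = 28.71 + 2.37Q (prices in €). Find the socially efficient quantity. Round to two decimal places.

Q* = 37.61

Social marginal cost = private MC − MEB = 14.78 + 2.37Q.
Set SMC = demand: 14.78 + 2.37Q = 132.86 - 0.77Q → Q* = 37.6051.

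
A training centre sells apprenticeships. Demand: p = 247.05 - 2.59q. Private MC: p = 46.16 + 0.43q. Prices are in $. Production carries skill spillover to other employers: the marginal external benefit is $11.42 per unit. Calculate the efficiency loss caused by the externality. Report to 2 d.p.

DWL = $21.59

Market equilibrium (private): 46.16 + 0.43q = 247.05 - 2.59q → q_m = 66.5199.
Social marginal cost = private MC − MEB = 34.74 + 0.43q.
Set SMC = demand: 34.74 + 0.43q = 247.05 - 2.59q → q* = 70.3013.
The loss is the area between SMC and demand from q* to q_m; with linear curves that's a triangle of height MEB(q_m).
DWL = ½ × 3.7814 × 11.4200 = 21.5918.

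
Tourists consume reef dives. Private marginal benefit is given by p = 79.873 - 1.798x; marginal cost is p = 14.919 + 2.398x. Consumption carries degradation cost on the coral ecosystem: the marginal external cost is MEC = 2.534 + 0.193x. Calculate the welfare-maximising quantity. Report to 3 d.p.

x* = 14.222

Social marginal benefit = demand − MEC = 77.339 - 1.991x.
Set SMB = MC: 77.339 - 1.991x = 14.919 + 2.398x → x* = 14.2219.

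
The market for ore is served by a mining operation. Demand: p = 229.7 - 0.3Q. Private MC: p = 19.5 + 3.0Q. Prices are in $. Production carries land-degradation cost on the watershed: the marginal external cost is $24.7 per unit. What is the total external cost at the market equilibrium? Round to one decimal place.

$1573.3

Market equilibrium (private): 19.5 + 3.0Q = 229.7 - 0.3Q → Q_m = 63.6970.
Total external cost = MEC × Q_m = 24.7 × 63.6970 = 1573.3159.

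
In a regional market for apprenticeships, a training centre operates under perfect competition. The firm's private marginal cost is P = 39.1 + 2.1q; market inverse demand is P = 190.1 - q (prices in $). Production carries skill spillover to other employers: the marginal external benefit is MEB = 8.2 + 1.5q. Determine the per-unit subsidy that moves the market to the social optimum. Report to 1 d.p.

subsidy = $157.5 per unit

Social marginal cost = private MC − MEB = 30.9 + 0.6q.
Set SMC = demand: 30.9 + 0.6q = 190.1 - q → q* = 99.5000.
The Pigouvian subsidy equals MEB at q*: 8.2 + 1.5×99.5000 = 157.4500.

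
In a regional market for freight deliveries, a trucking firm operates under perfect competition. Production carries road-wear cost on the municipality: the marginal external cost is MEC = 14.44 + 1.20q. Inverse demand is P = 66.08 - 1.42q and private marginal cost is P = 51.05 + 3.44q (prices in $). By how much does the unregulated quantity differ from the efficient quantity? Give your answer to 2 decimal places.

Market equilibrium (private): 51.05 + 3.44q = 66.08 - 1.42q → q_m = 3.0926.
Social marginal cost = private MC + MEC = 65.49 + 4.64q.
Set SMC = demand: 65.49 + 4.64q = 66.08 - 1.42q → q* = 0.0974.
Gap = |3.0926 − 0.0974| = 2.9952.

3.00 units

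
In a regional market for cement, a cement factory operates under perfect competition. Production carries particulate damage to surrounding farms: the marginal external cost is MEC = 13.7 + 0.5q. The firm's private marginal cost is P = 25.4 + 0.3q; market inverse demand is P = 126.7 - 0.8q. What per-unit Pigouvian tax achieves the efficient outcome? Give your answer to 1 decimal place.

Social marginal cost = private MC + MEC = 39.1 + 0.8q.
Set SMC = demand: 39.1 + 0.8q = 126.7 - 0.8q → q* = 54.7500.
The Pigouvian tax equals MEC at q*: 13.7 + 0.5×54.7500 = 41.0750.

tax = 41.1 per unit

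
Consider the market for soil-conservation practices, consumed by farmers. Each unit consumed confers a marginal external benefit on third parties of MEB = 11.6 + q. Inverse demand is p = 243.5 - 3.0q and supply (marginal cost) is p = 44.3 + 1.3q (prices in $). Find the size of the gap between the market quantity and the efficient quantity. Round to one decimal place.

Market equilibrium (private): 44.3 + 1.3q = 243.5 - 3.0q → q_m = 46.3256.
Social marginal benefit = demand + MEB = 255.1 - 2.0q.
Set SMB = MC: 255.1 - 2.0q = 44.3 + 1.3q → q* = 63.8788.
Gap = |46.3256 − 63.8788| = 17.5532.

17.6 units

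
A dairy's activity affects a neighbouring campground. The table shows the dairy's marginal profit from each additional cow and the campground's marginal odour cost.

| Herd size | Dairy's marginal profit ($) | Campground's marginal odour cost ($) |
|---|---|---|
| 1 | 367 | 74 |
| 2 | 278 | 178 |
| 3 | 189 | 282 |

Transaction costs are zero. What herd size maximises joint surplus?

Bargaining reaches the level where marginal profit last exceeds marginal odour cost.
That holds through level 2 (278 ≥ 178) but not at 3 (189 < 282).

2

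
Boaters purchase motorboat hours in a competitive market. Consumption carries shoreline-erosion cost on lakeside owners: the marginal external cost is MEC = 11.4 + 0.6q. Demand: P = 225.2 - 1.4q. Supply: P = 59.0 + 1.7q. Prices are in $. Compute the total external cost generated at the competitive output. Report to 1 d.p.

$1473.5

Market equilibrium (private): 59.0 + 1.7q = 225.2 - 1.4q → q_m = 53.6129.
Total external cost = ∫₀^{q_m} (11.4 + 0.6q) dq = 11.4×53.6129 + ½×0.6×53.6129² = 1473.4900.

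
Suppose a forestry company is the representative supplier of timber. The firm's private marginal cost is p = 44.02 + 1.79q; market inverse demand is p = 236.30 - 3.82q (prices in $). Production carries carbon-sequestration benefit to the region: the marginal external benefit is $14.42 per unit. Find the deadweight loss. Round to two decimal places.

DWL = $18.53

Market equilibrium (private): 44.02 + 1.79q = 236.30 - 3.82q → q_m = 34.2745.
Social marginal cost = private MC − MEB = 29.60 + 1.79q.
Set SMC = demand: 29.60 + 1.79q = 236.30 - 3.82q → q* = 36.8449.
The loss is the area between SMC and demand from q* to q_m; with linear curves that's a triangle of height MEB(q_m).
DWL = ½ × 2.5704 × 14.4200 = 18.5326.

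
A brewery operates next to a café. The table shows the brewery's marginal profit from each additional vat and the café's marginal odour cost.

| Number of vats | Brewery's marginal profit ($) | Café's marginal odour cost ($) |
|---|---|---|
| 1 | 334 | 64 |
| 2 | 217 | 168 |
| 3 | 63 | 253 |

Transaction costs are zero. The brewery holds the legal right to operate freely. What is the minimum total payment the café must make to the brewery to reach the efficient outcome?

$63

Left alone the brewery would choose level 3 (marginal profit stays positive).
Efficient level: k* = 2 (marginal profit ≥ marginal odour cost through 2).
The café must at least cover the brewery's forgone profit from cutting 3→2: 63 = 63.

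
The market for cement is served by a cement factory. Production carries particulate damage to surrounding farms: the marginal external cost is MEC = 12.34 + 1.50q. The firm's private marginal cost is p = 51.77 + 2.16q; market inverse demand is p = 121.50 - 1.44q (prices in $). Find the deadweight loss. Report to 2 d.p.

DWL = $167.99

Market equilibrium (private): 51.77 + 2.16q = 121.50 - 1.44q → q_m = 19.3694.
Social marginal cost = private MC + MEC = 64.11 + 3.66q.
Set SMC = demand: 64.11 + 3.66q = 121.50 - 1.44q → q* = 11.2529.
Between q* and q_m the wedge SMC − demand runs linearly from 0 to MEC(q_m), so the loss is a triangle.
DWL = ½ × 8.1165 × 41.3942 = 167.9880.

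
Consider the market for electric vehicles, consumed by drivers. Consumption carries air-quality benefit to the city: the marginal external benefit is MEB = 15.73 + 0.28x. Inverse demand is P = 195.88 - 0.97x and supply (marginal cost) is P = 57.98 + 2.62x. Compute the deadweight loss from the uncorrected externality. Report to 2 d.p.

DWL = 105.96

Market equilibrium (private): 57.98 + 2.62x = 195.88 - 0.97x → x_m = 38.4123.
Social marginal benefit = demand + MEB = 211.61 - 0.69x.
Set SMB = MC: 211.61 - 0.69x = 57.98 + 2.62x → x* = 46.4139.
The loss is the area between SMB and MC from x* to x_m; with linear curves that's a triangle of height MEB(x_m).
DWL = ½ × 8.0016 × 26.4854 = 105.9628.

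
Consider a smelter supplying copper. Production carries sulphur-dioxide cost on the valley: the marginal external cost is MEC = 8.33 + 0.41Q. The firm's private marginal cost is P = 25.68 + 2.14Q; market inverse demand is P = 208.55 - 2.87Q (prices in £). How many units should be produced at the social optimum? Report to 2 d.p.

Social marginal cost = private MC + MEC = 34.01 + 2.55Q.
Set SMC = demand: 34.01 + 2.55Q = 208.55 - 2.87Q → Q* = 32.2030.

Q* = 32.20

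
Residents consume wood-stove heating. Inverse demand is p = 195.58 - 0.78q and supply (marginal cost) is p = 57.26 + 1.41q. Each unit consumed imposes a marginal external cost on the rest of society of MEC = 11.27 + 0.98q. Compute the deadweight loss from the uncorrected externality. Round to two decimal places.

Market equilibrium (private): 57.26 + 1.41q = 195.58 - 0.78q → q_m = 63.1598.
Social marginal benefit = demand − MEC = 184.31 - 1.76q.
Set SMB = MC: 184.31 - 1.76q = 57.26 + 1.41q → q* = 40.0789.
Between q* and q_m the wedge MC − SMB runs linearly from 0 to MEC(q_m), so the loss is a triangle.
DWL = ½ × 23.0809 × 73.1666 = 844.3755.

DWL = 844.38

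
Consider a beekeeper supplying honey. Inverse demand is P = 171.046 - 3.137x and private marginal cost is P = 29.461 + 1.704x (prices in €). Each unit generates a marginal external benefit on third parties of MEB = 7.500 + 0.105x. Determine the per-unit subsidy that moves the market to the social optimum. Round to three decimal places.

Social marginal cost = private MC − MEB = 21.961 + 1.599x.
Set SMC = demand: 21.961 + 1.599x = 171.046 - 3.137x → x* = 31.4791.
The Pigouvian subsidy equals MEB at x*: 7.500 + 0.105×31.4791 = 10.8053.

subsidy = €10.805 per unit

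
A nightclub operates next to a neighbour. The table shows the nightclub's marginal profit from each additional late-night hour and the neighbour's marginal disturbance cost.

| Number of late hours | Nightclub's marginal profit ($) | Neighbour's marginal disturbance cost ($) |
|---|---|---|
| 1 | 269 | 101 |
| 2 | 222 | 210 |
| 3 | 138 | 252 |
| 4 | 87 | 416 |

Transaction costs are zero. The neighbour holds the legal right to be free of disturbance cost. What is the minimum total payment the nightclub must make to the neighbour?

Efficient level: marginal profit ≥ marginal disturbance cost through level 2, so k* = 2.
With the neighbour holding the right, the nightclub must at least compensate total damage at k*: 101 + 210 = 311.

$311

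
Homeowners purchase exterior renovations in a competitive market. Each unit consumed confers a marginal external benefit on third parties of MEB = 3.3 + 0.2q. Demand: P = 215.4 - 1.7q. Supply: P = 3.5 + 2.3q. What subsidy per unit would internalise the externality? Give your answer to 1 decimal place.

subsidy = 14.6 per unit

Social marginal benefit = demand + MEB = 218.7 - 1.5q.
Set SMB = MC: 218.7 - 1.5q = 3.5 + 2.3q → q* = 56.6316.
The Pigouvian subsidy equals MEB at q*: 3.3 + 0.2×56.6316 = 14.6263.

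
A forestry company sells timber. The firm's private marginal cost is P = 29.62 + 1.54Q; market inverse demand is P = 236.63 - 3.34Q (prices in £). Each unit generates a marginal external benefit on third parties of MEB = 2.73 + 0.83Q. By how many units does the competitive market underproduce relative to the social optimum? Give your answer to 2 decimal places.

Market equilibrium (private): 29.62 + 1.54Q = 236.63 - 3.34Q → Q_m = 42.4201.
Social marginal cost = private MC − MEB = 26.89 + 0.71Q.
Set SMC = demand: 26.89 + 0.71Q = 236.63 - 3.34Q → Q* = 51.7877.
Gap = |42.4201 − 51.7877| = 9.3676.

9.37 units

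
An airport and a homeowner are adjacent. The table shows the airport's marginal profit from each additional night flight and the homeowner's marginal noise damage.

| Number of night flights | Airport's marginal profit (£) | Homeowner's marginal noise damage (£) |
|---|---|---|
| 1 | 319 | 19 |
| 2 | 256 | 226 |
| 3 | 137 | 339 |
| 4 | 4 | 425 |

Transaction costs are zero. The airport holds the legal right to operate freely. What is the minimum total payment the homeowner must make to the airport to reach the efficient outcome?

Left alone the airport would choose level 4 (marginal profit stays positive).
Efficient level: k* = 2 (marginal profit ≥ marginal noise damage through 2).
The homeowner must at least cover the airport's forgone profit from cutting 4→2: 137 + 4 = 141.

£141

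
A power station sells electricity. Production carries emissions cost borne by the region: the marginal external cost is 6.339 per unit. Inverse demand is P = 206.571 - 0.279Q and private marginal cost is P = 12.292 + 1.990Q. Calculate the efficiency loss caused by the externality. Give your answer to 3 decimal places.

Market equilibrium (private): 12.292 + 1.990Q = 206.571 - 0.279Q → Q_m = 85.6232.
Social marginal cost = private MC + MEC = 18.631 + 1.990Q.
Set SMC = demand: 18.631 + 1.990Q = 206.571 - 0.279Q → Q* = 82.8294.
The welfare-loss triangle has base |Q_m − Q*| and height MEC(Q_m) (the vertical gap between SMC and demand is zero at Q* and MEC at Q_m).
DWL = ½ × 2.7938 × 6.3390 = 8.8549.

DWL = 8.855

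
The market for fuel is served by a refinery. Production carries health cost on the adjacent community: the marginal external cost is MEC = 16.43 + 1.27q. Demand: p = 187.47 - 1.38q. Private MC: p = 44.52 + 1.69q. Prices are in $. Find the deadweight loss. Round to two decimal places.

DWL = $657.85

Market equilibrium (private): 44.52 + 1.69q = 187.47 - 1.38q → q_m = 46.5635.
Social marginal cost = private MC + MEC = 60.95 + 2.96q.
Set SMC = demand: 60.95 + 2.96q = 187.47 - 1.38q → q* = 29.1521.
The loss is the area between SMC and demand from q* to q_m; with linear curves that's a triangle of height MEC(q_m).
DWL = ½ × 17.4114 × 75.5657 = 657.8523.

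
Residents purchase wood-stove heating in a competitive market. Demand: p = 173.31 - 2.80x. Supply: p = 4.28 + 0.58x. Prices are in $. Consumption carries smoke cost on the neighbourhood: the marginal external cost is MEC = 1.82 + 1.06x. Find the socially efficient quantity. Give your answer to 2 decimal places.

x* = 37.66

Social marginal benefit = demand − MEC = 171.49 - 3.86x.
Set SMB = MC: 171.49 - 3.86x = 4.28 + 0.58x → x* = 37.6599.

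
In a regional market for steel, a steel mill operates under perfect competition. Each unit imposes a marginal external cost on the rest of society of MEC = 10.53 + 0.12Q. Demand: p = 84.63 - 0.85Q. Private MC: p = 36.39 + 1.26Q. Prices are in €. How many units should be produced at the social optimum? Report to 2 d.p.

Q* = 16.91

Social marginal cost = private MC + MEC = 46.92 + 1.38Q.
Set SMC = demand: 46.92 + 1.38Q = 84.63 - 0.85Q → Q* = 16.9103.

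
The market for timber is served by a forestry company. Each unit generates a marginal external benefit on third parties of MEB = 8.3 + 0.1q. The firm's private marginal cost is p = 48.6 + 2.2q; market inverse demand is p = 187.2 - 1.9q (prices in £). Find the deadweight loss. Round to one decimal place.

DWL = £17.1

Market equilibrium (private): 48.6 + 2.2q = 187.2 - 1.9q → q_m = 33.8049.
Social marginal cost = private MC − MEB = 40.3 + 2.1q.
Set SMC = demand: 40.3 + 2.1q = 187.2 - 1.9q → q* = 36.7250.
The welfare-loss triangle has base |q_m − q*| and height MEB(q_m) (the vertical gap between SMC and demand is zero at q* and MEB at q_m).
DWL = ½ × 2.9201 × 11.6805 = 17.0541.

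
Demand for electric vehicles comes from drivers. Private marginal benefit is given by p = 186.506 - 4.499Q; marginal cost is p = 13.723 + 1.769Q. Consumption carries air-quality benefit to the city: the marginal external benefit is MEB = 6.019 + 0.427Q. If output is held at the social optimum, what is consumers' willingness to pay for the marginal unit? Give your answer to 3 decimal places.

Social marginal benefit = demand + MEB = 192.525 - 4.072Q.
Set SMB = MC: 192.525 - 4.072Q = 13.723 + 1.769Q → Q* = 30.6115.
Consumer price on the demand curve at Q*: 186.506 − 4.499×30.6115 = 48.7849.

P = 48.785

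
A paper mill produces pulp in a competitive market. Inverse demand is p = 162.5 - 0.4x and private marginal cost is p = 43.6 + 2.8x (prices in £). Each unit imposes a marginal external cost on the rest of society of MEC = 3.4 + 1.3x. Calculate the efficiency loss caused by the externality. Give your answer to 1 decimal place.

Market equilibrium (private): 43.6 + 2.8x = 162.5 - 0.4x → x_m = 37.1563.
Social marginal cost = private MC + MEC = 47.0 + 4.1x.
Set SMC = demand: 47.0 + 4.1x = 162.5 - 0.4x → x* = 25.6667.
The loss is the area between SMC and demand from x* to x_m; with linear curves that's a triangle of height MEC(x_m).
DWL = ½ × 11.4896 × 51.7031 = 297.0240.

DWL = £297.0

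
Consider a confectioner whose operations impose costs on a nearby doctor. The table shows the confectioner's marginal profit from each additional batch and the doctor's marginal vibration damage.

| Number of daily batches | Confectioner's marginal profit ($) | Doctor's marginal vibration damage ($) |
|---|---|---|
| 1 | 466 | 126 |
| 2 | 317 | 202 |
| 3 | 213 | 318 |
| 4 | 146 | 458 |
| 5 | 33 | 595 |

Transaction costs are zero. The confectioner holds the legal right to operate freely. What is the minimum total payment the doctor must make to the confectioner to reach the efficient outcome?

$392

Left alone the confectioner would choose level 5 (marginal profit stays positive).
Efficient level: k* = 2 (marginal profit ≥ marginal vibration damage through 2).
The doctor must at least cover the confectioner's forgone profit from cutting 5→2: 213 + 146 + 33 = 392.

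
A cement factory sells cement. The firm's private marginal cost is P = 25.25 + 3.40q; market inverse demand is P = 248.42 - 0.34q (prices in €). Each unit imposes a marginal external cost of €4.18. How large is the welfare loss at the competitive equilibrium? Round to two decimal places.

DWL = €2.34

Market equilibrium (private): 25.25 + 3.40q = 248.42 - 0.34q → q_m = 59.6711.
Social marginal cost = private MC + MEC = 29.43 + 3.40q.
Set SMC = demand: 29.43 + 3.40q = 248.42 - 0.34q → q* = 58.5535.
The welfare-loss triangle has base |q_m − q*| and height MEC(q_m) (the vertical gap between SMC and demand is zero at q* and MEC at q_m).
DWL = ½ × 1.1176 × 4.1800 = 2.3358.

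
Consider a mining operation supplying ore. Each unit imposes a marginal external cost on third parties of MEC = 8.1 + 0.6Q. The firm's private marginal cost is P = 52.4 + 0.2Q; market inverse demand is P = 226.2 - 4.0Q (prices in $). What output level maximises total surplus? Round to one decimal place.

Social marginal cost = private MC + MEC = 60.5 + 0.8Q.
Set SMC = demand: 60.5 + 0.8Q = 226.2 - 4.0Q → Q* = 34.5208.

Q* = 34.5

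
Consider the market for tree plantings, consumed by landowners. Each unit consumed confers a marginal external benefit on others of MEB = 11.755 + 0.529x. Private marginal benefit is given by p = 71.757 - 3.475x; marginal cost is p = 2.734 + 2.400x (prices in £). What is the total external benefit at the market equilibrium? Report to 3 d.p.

Market equilibrium (private): 2.734 + 2.400x = 71.757 - 3.475x → x_m = 11.7486.
Total external benefit = ∫₀^{x_m} (11.755 + 0.529x) dx = 11.755×11.7486 + ½×0.529×11.7486² = 174.6136.

£174.614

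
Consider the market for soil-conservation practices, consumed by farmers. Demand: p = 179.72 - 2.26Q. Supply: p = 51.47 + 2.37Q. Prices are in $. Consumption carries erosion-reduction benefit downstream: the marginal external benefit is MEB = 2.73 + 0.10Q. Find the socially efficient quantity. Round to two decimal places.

Q* = 28.91

Social marginal benefit = demand + MEB = 182.45 - 2.16Q.
Set SMB = MC: 182.45 - 2.16Q = 51.47 + 2.37Q → Q* = 28.9139.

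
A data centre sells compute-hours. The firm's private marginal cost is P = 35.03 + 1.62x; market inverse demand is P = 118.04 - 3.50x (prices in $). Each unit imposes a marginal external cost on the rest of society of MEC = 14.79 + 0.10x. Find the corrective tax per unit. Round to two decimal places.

Social marginal cost = private MC + MEC = 49.82 + 1.72x.
Set SMC = demand: 49.82 + 1.72x = 118.04 - 3.50x → x* = 13.0690.
The Pigouvian tax equals MEC at x*: 14.79 + 0.10×13.0690 = 16.0969.

tax = $16.10 per unit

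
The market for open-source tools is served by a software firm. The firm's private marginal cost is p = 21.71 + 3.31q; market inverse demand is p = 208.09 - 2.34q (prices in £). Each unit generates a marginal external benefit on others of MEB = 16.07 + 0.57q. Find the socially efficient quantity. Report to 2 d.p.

Social marginal cost = private MC − MEB = 5.64 + 2.74q.
Set SMC = demand: 5.64 + 2.74q = 208.09 - 2.34q → q* = 39.8524.

q* = 39.85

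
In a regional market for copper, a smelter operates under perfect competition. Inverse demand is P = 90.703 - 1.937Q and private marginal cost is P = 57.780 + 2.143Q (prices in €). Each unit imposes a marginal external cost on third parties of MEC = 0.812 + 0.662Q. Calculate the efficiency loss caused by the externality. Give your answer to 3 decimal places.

DWL = €3.993

Market equilibrium (private): 57.780 + 2.143Q = 90.703 - 1.937Q → Q_m = 8.0694.
Social marginal cost = private MC + MEC = 58.592 + 2.805Q.
Set SMC = demand: 58.592 + 2.805Q = 90.703 - 1.937Q → Q* = 6.7716.
The welfare-loss triangle has base |Q_m − Q*| and height MEC(Q_m) (the vertical gap between SMC and demand is zero at Q* and MEC at Q_m).
DWL = ½ × 1.2978 × 6.1539 = 3.9933.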